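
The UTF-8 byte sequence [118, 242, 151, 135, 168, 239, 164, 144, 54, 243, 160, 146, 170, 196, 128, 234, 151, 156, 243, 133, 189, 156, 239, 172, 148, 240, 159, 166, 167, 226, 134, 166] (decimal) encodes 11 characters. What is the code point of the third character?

Offset 0: leading byte 0x76 = 01110110 → 1-byte char #1 = 76.
Offset 1: leading byte 0xF2 = 11110010 → 4-byte char #2 = F2 97 87 A8.
Offset 5: leading byte 0xEF = 11101111 → 3-byte char #3 = EF A4 90.
Leading byte 0xEF = 11101111 matches 1110xxxx → 3-byte sequence.
Byte 1: 0xEF = 11101111, payload 1111 (4 bits).
Byte 2: 0xA4 = 10100100 (10xxxxxx ✓), payload 100100.
Byte 3: 0x90 = 10010000 (10xxxxxx ✓), payload 010000.
Concatenate: 1111100100010000 = 0xF910 (16 bits → U+F910).

U+F910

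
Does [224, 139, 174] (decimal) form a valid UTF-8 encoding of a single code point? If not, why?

Leading byte 0xE0 = 11100000 → 3-byte form.
Continuation bytes all match 10xxxxxx. Payload decodes to 0x2EE.
But 0x2EE < 0x800, the minimum for a 3-byte sequence — this is an overlong encoding.

invalid (overlong encoding)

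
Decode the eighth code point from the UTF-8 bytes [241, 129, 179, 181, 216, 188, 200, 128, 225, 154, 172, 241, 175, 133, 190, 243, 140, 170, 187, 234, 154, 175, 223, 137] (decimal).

U+07C9

Offset 0: leading byte 0xF1 = 11110001 → 4-byte char #1 = F1 81 B3 B5.
Offset 4: leading byte 0xD8 = 11011000 → 2-byte char #2 = D8 BC.
Offset 6: leading byte 0xC8 = 11001000 → 2-byte char #3 = C8 80.
Offset 8: leading byte 0xE1 = 11100001 → 3-byte char #4 = E1 9A AC.
Offset 11: leading byte 0xF1 = 11110001 → 4-byte char #5 = F1 AF 85 BE.
Offset 15: leading byte 0xF3 = 11110011 → 4-byte char #6 = F3 8C AA BB.
Offset 19: leading byte 0xEA = 11101010 → 3-byte char #7 = EA 9A AF.
Offset 22: leading byte 0xDF = 11011111 → 2-byte char #8 = DF 89.
Leading byte 0xDF = 11011111 matches 110xxxxx → 2-byte sequence.
Byte 1: 0xDF = 11011111, payload 11111 (5 bits).
Byte 2: 0x89 = 10001001 (10xxxxxx ✓), payload 001001.
Concatenate: 11111001001 = 0x7C9 (11 bits → U+07C9).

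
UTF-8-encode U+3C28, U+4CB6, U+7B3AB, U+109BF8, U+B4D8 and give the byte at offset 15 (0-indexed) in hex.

0x93

U+3C28 → 3-byte form E3 B0 A8 at offsets 0–2.
U+4CB6 → 3-byte form E4 B2 B6 at offsets 3–5.
U+7B3AB → 4-byte form F1 BB 8E AB at offsets 6–9.
U+109BF8 → 4-byte form F4 89 AF B8 at offsets 10–13.
U+B4D8 → 3-byte form EB 93 98 at offsets 14–16.
Offset 15 falls in char 5's range; it's byte 2 of EB 93 98 = 0x93.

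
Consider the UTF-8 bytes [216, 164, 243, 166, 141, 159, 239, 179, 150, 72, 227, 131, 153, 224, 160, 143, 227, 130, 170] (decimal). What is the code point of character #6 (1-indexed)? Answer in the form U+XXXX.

Offset 0: leading byte 0xD8 = 11011000 → 2-byte char #1 = D8 A4.
Offset 2: leading byte 0xF3 = 11110011 → 4-byte char #2 = F3 A6 8D 9F.
Offset 6: leading byte 0xEF = 11101111 → 3-byte char #3 = EF B3 96.
Offset 9: leading byte 0x48 = 01001000 → 1-byte char #4 = 48.
Offset 10: leading byte 0xE3 = 11100011 → 3-byte char #5 = E3 83 99.
Offset 13: leading byte 0xE0 = 11100000 → 3-byte char #6 = E0 A0 8F.
Leading byte 0xE0 = 11100000 matches 1110xxxx → 3-byte sequence.
Byte 1: 0xE0 = 11100000, payload 0000 (4 bits).
Byte 2: 0xA0 = 10100000 (10xxxxxx ✓), payload 100000.
Byte 3: 0x8F = 10001111 (10xxxxxx ✓), payload 001111.
Concatenate: 0000100000001111 = 0x80F (16 bits → U+080F).

U+080F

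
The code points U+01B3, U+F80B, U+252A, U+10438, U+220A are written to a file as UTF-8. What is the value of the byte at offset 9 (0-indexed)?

U+01B3 → 2-byte form C6 B3 at offsets 0–1.
U+F80B → 3-byte form EF A0 8B at offsets 2–4.
U+252A → 3-byte form E2 94 AA at offsets 5–7.
U+10438 → 4-byte form F0 90 90 B8 at offsets 8–11.
Offset 9 falls in char 4's range; it's byte 2 of F0 90 90 B8 = 0x90.

0x90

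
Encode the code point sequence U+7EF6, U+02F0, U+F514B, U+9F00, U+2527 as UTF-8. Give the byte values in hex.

E7 BB B6 CB B0 F3 B5 85 8B E9 BC 80 E2 94 A7

U+7EF6: 3-byte form → E7 BB B6.
U+02F0: 2-byte form → CB B0.
U+F514B: 4-byte form → F3 B5 85 8B.
U+9F00: 3-byte form → E9 BC 80.
U+2527: 3-byte form → E2 94 A7.
Concatenated (15 bytes): E7 BB B6 CB B0 F3 B5 85 8B E9 BC 80 E2 94 A7.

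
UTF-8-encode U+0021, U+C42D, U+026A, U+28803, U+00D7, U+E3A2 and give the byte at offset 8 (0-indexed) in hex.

0xA0

U+0021 → 1-byte form 21 at offsets 0–0.
U+C42D → 3-byte form EC 90 AD at offsets 1–3.
U+026A → 2-byte form C9 AA at offsets 4–5.
U+28803 → 4-byte form F0 A8 A0 83 at offsets 6–9.
Offset 8 falls in char 4's range; it's byte 3 of F0 A8 A0 83 = 0xA0.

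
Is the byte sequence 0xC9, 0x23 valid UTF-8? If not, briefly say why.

invalid (non-continuation byte where continuation expected)

Leading byte 0xC9 = 11001001 → 2-byte form.
Byte 2 is 0x23 = 00100011, which is not 10xxxxxx — expected a continuation byte.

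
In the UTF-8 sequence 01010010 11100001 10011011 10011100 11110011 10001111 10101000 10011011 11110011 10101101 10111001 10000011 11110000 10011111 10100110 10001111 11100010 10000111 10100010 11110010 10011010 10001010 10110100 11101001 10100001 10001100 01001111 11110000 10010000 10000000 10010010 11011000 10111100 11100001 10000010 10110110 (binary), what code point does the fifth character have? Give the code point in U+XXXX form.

U+1F98F

Offset 0: leading byte 0x52 = 01010010 → 1-byte char #1 = 52.
Offset 1: leading byte 0xE1 = 11100001 → 3-byte char #2 = E1 9B 9C.
Offset 4: leading byte 0xF3 = 11110011 → 4-byte char #3 = F3 8F A8 9B.
Offset 8: leading byte 0xF3 = 11110011 → 4-byte char #4 = F3 AD B9 83.
Offset 12: leading byte 0xF0 = 11110000 → 4-byte char #5 = F0 9F A6 8F.
Leading byte 0xF0 = 11110000 matches 11110xxx → 4-byte sequence.
Byte 1: 0xF0 = 11110000, payload 000 (3 bits).
Byte 2: 0x9F = 10011111 (10xxxxxx ✓), payload 011111.
Byte 3: 0xA6 = 10100110 (10xxxxxx ✓), payload 100110.
Byte 4: 0x8F = 10001111 (10xxxxxx ✓), payload 001111.
Concatenate: 000011111100110001111 = 0x1F98F (21 bits → U+1F98F).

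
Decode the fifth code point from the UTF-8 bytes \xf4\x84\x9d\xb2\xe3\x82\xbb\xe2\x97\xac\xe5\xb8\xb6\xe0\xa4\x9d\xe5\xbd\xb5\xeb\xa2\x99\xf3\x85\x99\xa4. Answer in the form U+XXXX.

U+091D

Offset 0: leading byte 0xF4 = 11110100 → 4-byte char #1 = F4 84 9D B2.
Offset 4: leading byte 0xE3 = 11100011 → 3-byte char #2 = E3 82 BB.
Offset 7: leading byte 0xE2 = 11100010 → 3-byte char #3 = E2 97 AC.
Offset 10: leading byte 0xE5 = 11100101 → 3-byte char #4 = E5 B8 B6.
Offset 13: leading byte 0xE0 = 11100000 → 3-byte char #5 = E0 A4 9D.
Leading byte 0xE0 = 11100000 matches 1110xxxx → 3-byte sequence.
Byte 1: 0xE0 = 11100000, payload 0000 (4 bits).
Byte 2: 0xA4 = 10100100 (10xxxxxx ✓), payload 100100.
Byte 3: 0x9D = 10011101 (10xxxxxx ✓), payload 011101.
Concatenate: 0000100100011101 = 0x91D (16 bits → U+091D).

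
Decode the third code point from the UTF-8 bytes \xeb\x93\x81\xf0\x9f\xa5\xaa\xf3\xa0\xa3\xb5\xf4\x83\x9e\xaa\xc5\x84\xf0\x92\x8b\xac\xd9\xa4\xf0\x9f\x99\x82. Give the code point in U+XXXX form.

U+E08F5

Offset 0: leading byte 0xEB = 11101011 → 3-byte char #1 = EB 93 81.
Offset 3: leading byte 0xF0 = 11110000 → 4-byte char #2 = F0 9F A5 AA.
Offset 7: leading byte 0xF3 = 11110011 → 4-byte char #3 = F3 A0 A3 B5.
Leading byte 0xF3 = 11110011 matches 11110xxx → 4-byte sequence.
Byte 1: 0xF3 = 11110011, payload 011 (3 bits).
Byte 2: 0xA0 = 10100000 (10xxxxxx ✓), payload 100000.
Byte 3: 0xA3 = 10100011 (10xxxxxx ✓), payload 100011.
Byte 4: 0xB5 = 10110101 (10xxxxxx ✓), payload 110101.
Concatenate: 011100000100011110101 = 0xE08F5 (21 bits → U+E08F5).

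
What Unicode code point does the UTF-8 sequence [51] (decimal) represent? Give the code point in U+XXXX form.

U+0033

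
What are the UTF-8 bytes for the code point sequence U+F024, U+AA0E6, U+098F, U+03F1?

U+F024: 3-byte form → EF 80 A4.
U+AA0E6: 4-byte form → F2 AA 83 A6.
U+098F: 3-byte form → E0 A6 8F.
U+03F1: 2-byte form → CF B1.
Concatenated (12 bytes): EF 80 A4 F2 AA 83 A6 E0 A6 8F CF B1.

EF 80 A4 F2 AA 83 A6 E0 A6 8F CF B1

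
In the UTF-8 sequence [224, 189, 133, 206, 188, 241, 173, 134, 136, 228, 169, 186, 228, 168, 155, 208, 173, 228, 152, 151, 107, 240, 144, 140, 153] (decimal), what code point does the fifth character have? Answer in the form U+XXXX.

U+4A1B

Offset 0: leading byte 0xE0 = 11100000 → 3-byte char #1 = E0 BD 85.
Offset 3: leading byte 0xCE = 11001110 → 2-byte char #2 = CE BC.
Offset 5: leading byte 0xF1 = 11110001 → 4-byte char #3 = F1 AD 86 88.
Offset 9: leading byte 0xE4 = 11100100 → 3-byte char #4 = E4 A9 BA.
Offset 12: leading byte 0xE4 = 11100100 → 3-byte char #5 = E4 A8 9B.
Leading byte 0xE4 = 11100100 matches 1110xxxx → 3-byte sequence.
Byte 1: 0xE4 = 11100100, payload 0100 (4 bits).
Byte 2: 0xA8 = 10101000 (10xxxxxx ✓), payload 101000.
Byte 3: 0x9B = 10011011 (10xxxxxx ✓), payload 011011.
Concatenate: 0100101000011011 = 0x4A1B (16 bits → U+4A1B).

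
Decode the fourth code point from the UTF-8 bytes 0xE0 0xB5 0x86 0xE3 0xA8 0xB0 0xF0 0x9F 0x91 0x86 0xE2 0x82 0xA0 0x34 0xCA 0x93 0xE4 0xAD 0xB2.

U+20A0

Offset 0: leading byte 0xE0 = 11100000 → 3-byte char #1 = E0 B5 86.
Offset 3: leading byte 0xE3 = 11100011 → 3-byte char #2 = E3 A8 B0.
Offset 6: leading byte 0xF0 = 11110000 → 4-byte char #3 = F0 9F 91 86.
Offset 10: leading byte 0xE2 = 11100010 → 3-byte char #4 = E2 82 A0.
Leading byte 0xE2 = 11100010 matches 1110xxxx → 3-byte sequence.
Byte 1: 0xE2 = 11100010, payload 0010 (4 bits).
Byte 2: 0x82 = 10000010 (10xxxxxx ✓), payload 000010.
Byte 3: 0xA0 = 10100000 (10xxxxxx ✓), payload 100000.
Concatenate: 0010000010100000 = 0x20A0 (16 bits → U+20A0).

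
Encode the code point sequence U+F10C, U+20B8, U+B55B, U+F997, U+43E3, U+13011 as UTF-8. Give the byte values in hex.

U+F10C: 3-byte form → EF 84 8C.
U+20B8: 3-byte form → E2 82 B8.
U+B55B: 3-byte form → EB 95 9B.
U+F997: 3-byte form → EF A6 97.
U+43E3: 3-byte form → E4 8F A3.
U+13011: 4-byte form → F0 93 80 91.
Concatenated (19 bytes): EF 84 8C E2 82 B8 EB 95 9B EF A6 97 E4 8F A3 F0 93 80 91.

EF 84 8C E2 82 B8 EB 95 9B EF A6 97 E4 8F A3 F0 93 80 91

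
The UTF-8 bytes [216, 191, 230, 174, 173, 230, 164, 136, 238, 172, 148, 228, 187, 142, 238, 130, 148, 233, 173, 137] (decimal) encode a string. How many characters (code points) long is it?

Byte at offset 0: 0xD8 = 11011000 → 2-byte char (#1). Advance 2.
Byte at offset 2: 0xE6 = 11100110 → 3-byte char (#2). Advance 3.
Byte at offset 5: 0xE6 = 11100110 → 3-byte char (#3). Advance 3.
Byte at offset 8: 0xEE = 11101110 → 3-byte char (#4). Advance 3.
Byte at offset 11: 0xE4 = 11100100 → 3-byte char (#5). Advance 3.
Byte at offset 14: 0xEE = 11101110 → 3-byte char (#6). Advance 3.
Byte at offset 17: 0xE9 = 11101001 → 3-byte char (#7). Advance 3.
Reached end at offset 20 after 7 code points.

7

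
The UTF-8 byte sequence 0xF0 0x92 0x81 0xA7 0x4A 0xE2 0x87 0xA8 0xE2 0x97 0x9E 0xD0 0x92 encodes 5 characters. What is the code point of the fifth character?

Offset 0: leading byte 0xF0 = 11110000 → 4-byte char #1 = F0 92 81 A7.
Offset 4: leading byte 0x4A = 01001010 → 1-byte char #2 = 4A.
Offset 5: leading byte 0xE2 = 11100010 → 3-byte char #3 = E2 87 A8.
Offset 8: leading byte 0xE2 = 11100010 → 3-byte char #4 = E2 97 9E.
Offset 11: leading byte 0xD0 = 11010000 → 2-byte char #5 = D0 92.
Leading byte 0xD0 = 11010000 matches 110xxxxx → 2-byte sequence.
Byte 1: 0xD0 = 11010000, payload 10000 (5 bits).
Byte 2: 0x92 = 10010010 (10xxxxxx ✓), payload 010010.
Concatenate: 10000010010 = 0x412 (11 bits → U+0412).

U+0412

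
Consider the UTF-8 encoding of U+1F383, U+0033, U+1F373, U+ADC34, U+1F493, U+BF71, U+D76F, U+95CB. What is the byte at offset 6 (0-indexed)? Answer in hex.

0x9F

U+1F383 → 4-byte form F0 9F 8E 83 at offsets 0–3.
U+0033 → 1-byte form 33 at offsets 4–4.
U+1F373 → 4-byte form F0 9F 8D B3 at offsets 5–8.
Offset 6 falls in char 3's range; it's byte 2 of F0 9F 8D B3 = 0x9F.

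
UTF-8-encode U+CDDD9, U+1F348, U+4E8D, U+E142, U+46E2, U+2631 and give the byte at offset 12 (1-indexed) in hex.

1-indexed offset 12 is 0-indexed offset 11.
U+CDDD9 → 4-byte form F3 8D B7 99 at offsets 0–3.
U+1F348 → 4-byte form F0 9F 8D 88 at offsets 4–7.
U+4E8D → 3-byte form E4 BA 8D at offsets 8–10.
U+E142 → 3-byte form EE 85 82 at offsets 11–13.
Offset 11 falls in char 4's range; it's byte 1 of EE 85 82 = 0xEE.

0xEE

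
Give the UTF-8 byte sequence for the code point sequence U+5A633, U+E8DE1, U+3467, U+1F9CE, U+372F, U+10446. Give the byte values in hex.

U+5A633: 4-byte form → F1 9A 98 B3.
U+E8DE1: 4-byte form → F3 A8 B7 A1.
U+3467: 3-byte form → E3 91 A7.
U+1F9CE: 4-byte form → F0 9F A7 8E.
U+372F: 3-byte form → E3 9C AF.
U+10446: 4-byte form → F0 90 91 86.
Concatenated (22 bytes): F1 9A 98 B3 F3 A8 B7 A1 E3 91 A7 F0 9F A7 8E E3 9C AF F0 90 91 86.

F1 9A 98 B3 F3 A8 B7 A1 E3 91 A7 F0 9F A7 8E E3 9C AF F0 90 91 86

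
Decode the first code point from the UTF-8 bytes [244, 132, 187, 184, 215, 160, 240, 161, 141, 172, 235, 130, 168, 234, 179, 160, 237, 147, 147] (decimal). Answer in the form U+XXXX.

Offset 0: leading byte 0xF4 = 11110100 → 4-byte char #1 = F4 84 BB B8.
Leading byte 0xF4 = 11110100 matches 11110xxx → 4-byte sequence.
Byte 1: 0xF4 = 11110100, payload 100 (3 bits).
Byte 2: 0x84 = 10000100 (10xxxxxx ✓), payload 000100.
Byte 3: 0xBB = 10111011 (10xxxxxx ✓), payload 111011.
Byte 4: 0xB8 = 10111000 (10xxxxxx ✓), payload 111000.
Concatenate: 100000100111011111000 = 0x104EF8 (21 bits → U+104EF8).

U+104EF8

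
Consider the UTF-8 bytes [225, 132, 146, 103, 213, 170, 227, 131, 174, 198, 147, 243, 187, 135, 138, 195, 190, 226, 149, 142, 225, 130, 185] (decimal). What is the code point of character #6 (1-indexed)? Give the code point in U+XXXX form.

U+FB1CA

Offset 0: leading byte 0xE1 = 11100001 → 3-byte char #1 = E1 84 92.
Offset 3: leading byte 0x67 = 01100111 → 1-byte char #2 = 67.
Offset 4: leading byte 0xD5 = 11010101 → 2-byte char #3 = D5 AA.
Offset 6: leading byte 0xE3 = 11100011 → 3-byte char #4 = E3 83 AE.
Offset 9: leading byte 0xC6 = 11000110 → 2-byte char #5 = C6 93.
Offset 11: leading byte 0xF3 = 11110011 → 4-byte char #6 = F3 BB 87 8A.
Leading byte 0xF3 = 11110011 matches 11110xxx → 4-byte sequence.
Byte 1: 0xF3 = 11110011, payload 011 (3 bits).
Byte 2: 0xBB = 10111011 (10xxxxxx ✓), payload 111011.
Byte 3: 0x87 = 10000111 (10xxxxxx ✓), payload 000111.
Byte 4: 0x8A = 10001010 (10xxxxxx ✓), payload 001010.
Concatenate: 011111011000111001010 = 0xFB1CA (21 bits → U+FB1CA).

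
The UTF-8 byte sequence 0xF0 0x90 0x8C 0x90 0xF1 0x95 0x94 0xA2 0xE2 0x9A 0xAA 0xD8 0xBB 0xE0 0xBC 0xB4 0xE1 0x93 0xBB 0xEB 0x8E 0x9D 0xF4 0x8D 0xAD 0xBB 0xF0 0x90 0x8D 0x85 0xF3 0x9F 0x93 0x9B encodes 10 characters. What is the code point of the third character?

U+26AA

Offset 0: leading byte 0xF0 = 11110000 → 4-byte char #1 = F0 90 8C 90.
Offset 4: leading byte 0xF1 = 11110001 → 4-byte char #2 = F1 95 94 A2.
Offset 8: leading byte 0xE2 = 11100010 → 3-byte char #3 = E2 9A AA.
Leading byte 0xE2 = 11100010 matches 1110xxxx → 3-byte sequence.
Byte 1: 0xE2 = 11100010, payload 0010 (4 bits).
Byte 2: 0x9A = 10011010 (10xxxxxx ✓), payload 011010.
Byte 3: 0xAA = 10101010 (10xxxxxx ✓), payload 101010.
Concatenate: 0010011010101010 = 0x26AA (16 bits → U+26AA).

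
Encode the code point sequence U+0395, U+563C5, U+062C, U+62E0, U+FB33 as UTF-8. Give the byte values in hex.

U+0395: 2-byte form → CE 95.
U+563C5: 4-byte form → F1 96 8F 85.
U+062C: 2-byte form → D8 AC.
U+62E0: 3-byte form → E6 8B A0.
U+FB33: 3-byte form → EF AC B3.
Concatenated (14 bytes): CE 95 F1 96 8F 85 D8 AC E6 8B A0 EF AC B3.

CE 95 F1 96 8F 85 D8 AC E6 8B A0 EF AC B3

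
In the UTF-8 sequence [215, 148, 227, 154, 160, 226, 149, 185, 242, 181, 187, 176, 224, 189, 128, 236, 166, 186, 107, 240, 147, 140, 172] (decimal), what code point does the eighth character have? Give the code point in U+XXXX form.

U+1332C

Offset 0: leading byte 0xD7 = 11010111 → 2-byte char #1 = D7 94.
Offset 2: leading byte 0xE3 = 11100011 → 3-byte char #2 = E3 9A A0.
Offset 5: leading byte 0xE2 = 11100010 → 3-byte char #3 = E2 95 B9.
Offset 8: leading byte 0xF2 = 11110010 → 4-byte char #4 = F2 B5 BB B0.
Offset 12: leading byte 0xE0 = 11100000 → 3-byte char #5 = E0 BD 80.
Offset 15: leading byte 0xEC = 11101100 → 3-byte char #6 = EC A6 BA.
Offset 18: leading byte 0x6B = 01101011 → 1-byte char #7 = 6B.
Offset 19: leading byte 0xF0 = 11110000 → 4-byte char #8 = F0 93 8C AC.
Leading byte 0xF0 = 11110000 matches 11110xxx → 4-byte sequence.
Byte 1: 0xF0 = 11110000, payload 000 (3 bits).
Byte 2: 0x93 = 10010011 (10xxxxxx ✓), payload 010011.
Byte 3: 0x8C = 10001100 (10xxxxxx ✓), payload 001100.
Byte 4: 0xAC = 10101100 (10xxxxxx ✓), payload 101100.
Concatenate: 000010011001100101100 = 0x1332C (21 bits → U+1332C).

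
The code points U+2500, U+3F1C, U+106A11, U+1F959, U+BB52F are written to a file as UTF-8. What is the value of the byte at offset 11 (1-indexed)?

0xF0

1-indexed offset 11 is 0-indexed offset 10.
U+2500 → 3-byte form E2 94 80 at offsets 0–2.
U+3F1C → 3-byte form E3 BC 9C at offsets 3–5.
U+106A11 → 4-byte form F4 86 A8 91 at offsets 6–9.
U+1F959 → 4-byte form F0 9F A5 99 at offsets 10–13.
Offset 10 falls in char 4's range; it's byte 1 of F0 9F A5 99 = 0xF0.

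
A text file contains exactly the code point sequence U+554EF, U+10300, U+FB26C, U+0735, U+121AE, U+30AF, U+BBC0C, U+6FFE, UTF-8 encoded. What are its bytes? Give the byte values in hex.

F1 95 93 AF F0 90 8C 80 F3 BB 89 AC DC B5 F0 92 86 AE E3 82 AF F2 BB B0 8C E6 BF BE

U+554EF: 4-byte form → F1 95 93 AF.
U+10300: 4-byte form → F0 90 8C 80.
U+FB26C: 4-byte form → F3 BB 89 AC.
U+0735: 2-byte form → DC B5.
U+121AE: 4-byte form → F0 92 86 AE.
U+30AF: 3-byte form → E3 82 AF.
U+BBC0C: 4-byte form → F2 BB B0 8C.
U+6FFE: 3-byte form → E6 BF BE.
Concatenated (28 bytes): F1 95 93 AF F0 90 8C 80 F3 BB 89 AC DC B5 F0 92 86 AE E3 82 AF F2 BB B0 8C E6 BF BE.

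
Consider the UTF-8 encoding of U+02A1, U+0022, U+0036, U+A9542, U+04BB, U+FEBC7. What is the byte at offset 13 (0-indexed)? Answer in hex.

0x87

U+02A1 → 2-byte form CA A1 at offsets 0–1.
U+0022 → 1-byte form 22 at offsets 2–2.
U+0036 → 1-byte form 36 at offsets 3–3.
U+A9542 → 4-byte form F2 A9 95 82 at offsets 4–7.
U+04BB → 2-byte form D2 BB at offsets 8–9.
U+FEBC7 → 4-byte form F3 BE AF 87 at offsets 10–13.
Offset 13 falls in char 6's range; it's byte 4 of F3 BE AF 87 = 0x87.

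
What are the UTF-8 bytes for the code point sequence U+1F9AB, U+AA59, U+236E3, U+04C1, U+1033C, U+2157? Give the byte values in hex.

U+1F9AB: 4-byte form → F0 9F A6 AB.
U+AA59: 3-byte form → EA A9 99.
U+236E3: 4-byte form → F0 A3 9B A3.
U+04C1: 2-byte form → D3 81.
U+1033C: 4-byte form → F0 90 8C BC.
U+2157: 3-byte form → E2 85 97.
Concatenated (20 bytes): F0 9F A6 AB EA A9 99 F0 A3 9B A3 D3 81 F0 90 8C BC E2 85 97.

F0 9F A6 AB EA A9 99 F0 A3 9B A3 D3 81 F0 90 8C BC E2 85 97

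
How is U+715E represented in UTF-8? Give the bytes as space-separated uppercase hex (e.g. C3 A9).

E7 85 9E

U+715E = 0x715E = 29022 decimal. In range U+0800–U+FFFF → 3-byte form: 1110xxxx 10xxxxxx 10xxxxxx.
Binary (16 bits): 0111000101011110.
Split 4+6+6: 0111 | 000101 | 011110.
Byte 1: 11100111 = 0xE7.
Byte 2: 10000101 = 0x85.
Byte 3: 10011110 = 0x9E.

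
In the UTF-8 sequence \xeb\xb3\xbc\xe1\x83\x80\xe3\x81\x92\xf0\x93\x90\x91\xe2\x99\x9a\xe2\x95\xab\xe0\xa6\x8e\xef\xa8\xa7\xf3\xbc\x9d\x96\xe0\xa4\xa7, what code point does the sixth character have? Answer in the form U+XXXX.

Offset 0: leading byte 0xEB = 11101011 → 3-byte char #1 = EB B3 BC.
Offset 3: leading byte 0xE1 = 11100001 → 3-byte char #2 = E1 83 80.
Offset 6: leading byte 0xE3 = 11100011 → 3-byte char #3 = E3 81 92.
Offset 9: leading byte 0xF0 = 11110000 → 4-byte char #4 = F0 93 90 91.
Offset 13: leading byte 0xE2 = 11100010 → 3-byte char #5 = E2 99 9A.
Offset 16: leading byte 0xE2 = 11100010 → 3-byte char #6 = E2 95 AB.
Leading byte 0xE2 = 11100010 matches 1110xxxx → 3-byte sequence.
Byte 1: 0xE2 = 11100010, payload 0010 (4 bits).
Byte 2: 0x95 = 10010101 (10xxxxxx ✓), payload 010101.
Byte 3: 0xAB = 10101011 (10xxxxxx ✓), payload 101011.
Concatenate: 0010010101101011 = 0x256B (16 bits → U+256B).

U+256B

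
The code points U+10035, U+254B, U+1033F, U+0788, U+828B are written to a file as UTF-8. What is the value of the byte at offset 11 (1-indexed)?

1-indexed offset 11 is 0-indexed offset 10.
U+10035 → 4-byte form F0 90 80 B5 at offsets 0–3.
U+254B → 3-byte form E2 95 8B at offsets 4–6.
U+1033F → 4-byte form F0 90 8C BF at offsets 7–10.
Offset 10 falls in char 3's range; it's byte 4 of F0 90 8C BF = 0xBF.

0xBF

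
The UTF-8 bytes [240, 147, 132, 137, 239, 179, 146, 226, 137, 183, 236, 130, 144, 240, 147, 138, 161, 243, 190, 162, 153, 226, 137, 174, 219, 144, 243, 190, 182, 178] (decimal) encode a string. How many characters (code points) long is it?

Byte at offset 0: 0xF0 = 11110000 → 4-byte char (#1). Advance 4.
Byte at offset 4: 0xEF = 11101111 → 3-byte char (#2). Advance 3.
Byte at offset 7: 0xE2 = 11100010 → 3-byte char (#3). Advance 3.
Byte at offset 10: 0xEC = 11101100 → 3-byte char (#4). Advance 3.
Byte at offset 13: 0xF0 = 11110000 → 4-byte char (#5). Advance 4.
Byte at offset 17: 0xF3 = 11110011 → 4-byte char (#6). Advance 4.
Byte at offset 21: 0xE2 = 11100010 → 3-byte char (#7). Advance 3.
Byte at offset 24: 0xDB = 11011011 → 2-byte char (#8). Advance 2.
Byte at offset 26: 0xF3 = 11110011 → 4-byte char (#9). Advance 4.
Reached end at offset 30 after 9 code points.

9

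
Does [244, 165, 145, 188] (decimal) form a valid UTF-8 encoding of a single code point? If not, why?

Leading byte 0xF4 = 11110100 → 4-byte form.
Payload = 0x12547C, which exceeds U+10FFFF, the maximum Unicode code point. (Leading bytes F5–FF, or F4 followed by ≥ 0x90, are invalid.)

invalid (encodes a value above U+10FFFF)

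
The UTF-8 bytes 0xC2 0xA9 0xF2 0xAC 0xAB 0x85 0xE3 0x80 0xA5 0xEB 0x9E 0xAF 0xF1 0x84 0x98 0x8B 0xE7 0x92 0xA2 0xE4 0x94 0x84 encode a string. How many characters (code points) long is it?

7

Byte at offset 0: 0xC2 = 11000010 → 2-byte char (#1). Advance 2.
Byte at offset 2: 0xF2 = 11110010 → 4-byte char (#2). Advance 4.
Byte at offset 6: 0xE3 = 11100011 → 3-byte char (#3). Advance 3.
Byte at offset 9: 0xEB = 11101011 → 3-byte char (#4). Advance 3.
Byte at offset 12: 0xF1 = 11110001 → 4-byte char (#5). Advance 4.
Byte at offset 16: 0xE7 = 11100111 → 3-byte char (#6). Advance 3.
Byte at offset 19: 0xE4 = 11100100 → 3-byte char (#7). Advance 3.
Reached end at offset 22 after 7 code points.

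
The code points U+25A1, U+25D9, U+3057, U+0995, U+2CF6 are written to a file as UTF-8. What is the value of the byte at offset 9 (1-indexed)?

1-indexed offset 9 is 0-indexed offset 8.
U+25A1 → 3-byte form E2 96 A1 at offsets 0–2.
U+25D9 → 3-byte form E2 97 99 at offsets 3–5.
U+3057 → 3-byte form E3 81 97 at offsets 6–8.
Offset 8 falls in char 3's range; it's byte 3 of E3 81 97 = 0x97.

0x97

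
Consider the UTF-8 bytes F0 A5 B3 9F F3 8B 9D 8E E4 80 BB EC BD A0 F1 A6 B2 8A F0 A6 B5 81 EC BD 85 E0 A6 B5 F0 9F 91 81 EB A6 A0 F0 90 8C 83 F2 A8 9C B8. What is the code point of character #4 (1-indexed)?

Offset 0: leading byte 0xF0 = 11110000 → 4-byte char #1 = F0 A5 B3 9F.
Offset 4: leading byte 0xF3 = 11110011 → 4-byte char #2 = F3 8B 9D 8E.
Offset 8: leading byte 0xE4 = 11100100 → 3-byte char #3 = E4 80 BB.
Offset 11: leading byte 0xEC = 11101100 → 3-byte char #4 = EC BD A0.
Leading byte 0xEC = 11101100 matches 1110xxxx → 3-byte sequence.
Byte 1: 0xEC = 11101100, payload 1100 (4 bits).
Byte 2: 0xBD = 10111101 (10xxxxxx ✓), payload 111101.
Byte 3: 0xA0 = 10100000 (10xxxxxx ✓), payload 100000.
Concatenate: 1100111101100000 = 0xCF60 (16 bits → U+CF60).

U+CF60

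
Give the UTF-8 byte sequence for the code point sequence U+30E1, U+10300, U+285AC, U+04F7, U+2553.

E3 83 A1 F0 90 8C 80 F0 A8 96 AC D3 B7 E2 95 93

U+30E1: 3-byte form → E3 83 A1.
U+10300: 4-byte form → F0 90 8C 80.
U+285AC: 4-byte form → F0 A8 96 AC.
U+04F7: 2-byte form → D3 B7.
U+2553: 3-byte form → E2 95 93.
Concatenated (16 bytes): E3 83 A1 F0 90 8C 80 F0 A8 96 AC D3 B7 E2 95 93.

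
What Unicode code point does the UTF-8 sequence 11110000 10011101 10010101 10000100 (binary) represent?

U+1D544

Leading byte 0xF0 = 11110000 matches 11110xxx → 4-byte sequence.
Byte 1: 0xF0 = 11110000, payload 000 (3 bits).
Byte 2: 0x9D = 10011101 (10xxxxxx ✓), payload 011101.
Byte 3: 0x95 = 10010101 (10xxxxxx ✓), payload 010101.
Byte 4: 0x84 = 10000100 (10xxxxxx ✓), payload 000100.
Concatenate: 000011101010101000100 = 0x1D544 (21 bits → U+1D544).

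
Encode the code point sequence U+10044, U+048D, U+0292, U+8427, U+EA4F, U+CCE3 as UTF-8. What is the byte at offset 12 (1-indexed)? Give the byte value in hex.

1-indexed offset 12 is 0-indexed offset 11.
U+10044 → 4-byte form F0 90 81 84 at offsets 0–3.
U+048D → 2-byte form D2 8D at offsets 4–5.
U+0292 → 2-byte form CA 92 at offsets 6–7.
U+8427 → 3-byte form E8 90 A7 at offsets 8–10.
U+EA4F → 3-byte form EE A9 8F at offsets 11–13.
Offset 11 falls in char 5's range; it's byte 1 of EE A9 8F = 0xEE.

0xEE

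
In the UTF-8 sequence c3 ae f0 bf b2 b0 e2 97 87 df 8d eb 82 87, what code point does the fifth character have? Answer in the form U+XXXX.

Offset 0: leading byte 0xC3 = 11000011 → 2-byte char #1 = C3 AE.
Offset 2: leading byte 0xF0 = 11110000 → 4-byte char #2 = F0 BF B2 B0.
Offset 6: leading byte 0xE2 = 11100010 → 3-byte char #3 = E2 97 87.
Offset 9: leading byte 0xDF = 11011111 → 2-byte char #4 = DF 8D.
Offset 11: leading byte 0xEB = 11101011 → 3-byte char #5 = EB 82 87.
Leading byte 0xEB = 11101011 matches 1110xxxx → 3-byte sequence.
Byte 1: 0xEB = 11101011, payload 1011 (4 bits).
Byte 2: 0x82 = 10000010 (10xxxxxx ✓), payload 000010.
Byte 3: 0x87 = 10000111 (10xxxxxx ✓), payload 000111.
Concatenate: 1011000010000111 = 0xB087 (16 bits → U+B087).

U+B087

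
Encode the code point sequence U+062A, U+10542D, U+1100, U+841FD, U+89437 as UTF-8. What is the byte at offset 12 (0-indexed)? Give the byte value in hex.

U+062A → 2-byte form D8 AA at offsets 0–1.
U+10542D → 4-byte form F4 85 90 AD at offsets 2–5.
U+1100 → 3-byte form E1 84 80 at offsets 6–8.
U+841FD → 4-byte form F2 84 87 BD at offsets 9–12.
Offset 12 falls in char 4's range; it's byte 4 of F2 84 87 BD = 0xBD.

0xBD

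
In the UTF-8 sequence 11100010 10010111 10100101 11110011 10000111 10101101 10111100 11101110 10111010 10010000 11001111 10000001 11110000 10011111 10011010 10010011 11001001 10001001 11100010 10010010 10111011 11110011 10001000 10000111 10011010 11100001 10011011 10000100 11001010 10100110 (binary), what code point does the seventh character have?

U+24BB

Offset 0: leading byte 0xE2 = 11100010 → 3-byte char #1 = E2 97 A5.
Offset 3: leading byte 0xF3 = 11110011 → 4-byte char #2 = F3 87 AD BC.
Offset 7: leading byte 0xEE = 11101110 → 3-byte char #3 = EE BA 90.
Offset 10: leading byte 0xCF = 11001111 → 2-byte char #4 = CF 81.
Offset 12: leading byte 0xF0 = 11110000 → 4-byte char #5 = F0 9F 9A 93.
Offset 16: leading byte 0xC9 = 11001001 → 2-byte char #6 = C9 89.
Offset 18: leading byte 0xE2 = 11100010 → 3-byte char #7 = E2 92 BB.
Leading byte 0xE2 = 11100010 matches 1110xxxx → 3-byte sequence.
Byte 1: 0xE2 = 11100010, payload 0010 (4 bits).
Byte 2: 0x92 = 10010010 (10xxxxxx ✓), payload 010010.
Byte 3: 0xBB = 10111011 (10xxxxxx ✓), payload 111011.
Concatenate: 0010010010111011 = 0x24BB (16 bits → U+24BB).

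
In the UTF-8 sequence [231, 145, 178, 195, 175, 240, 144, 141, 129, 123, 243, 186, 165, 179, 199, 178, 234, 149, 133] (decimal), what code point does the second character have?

U+00EF

Offset 0: leading byte 0xE7 = 11100111 → 3-byte char #1 = E7 91 B2.
Offset 3: leading byte 0xC3 = 11000011 → 2-byte char #2 = C3 AF.
Leading byte 0xC3 = 11000011 matches 110xxxxx → 2-byte sequence.
Byte 1: 0xC3 = 11000011, payload 00011 (5 bits).
Byte 2: 0xAF = 10101111 (10xxxxxx ✓), payload 101111.
Concatenate: 00011101111 = 0xEF (11 bits → U+00EF).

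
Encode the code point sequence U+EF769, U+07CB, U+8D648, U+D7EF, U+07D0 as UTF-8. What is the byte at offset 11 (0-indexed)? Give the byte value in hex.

U+EF769 → 4-byte form F3 AF 9D A9 at offsets 0–3.
U+07CB → 2-byte form DF 8B at offsets 4–5.
U+8D648 → 4-byte form F2 8D 99 88 at offsets 6–9.
U+D7EF → 3-byte form ED 9F AF at offsets 10–12.
Offset 11 falls in char 4's range; it's byte 2 of ED 9F AF = 0x9F.

0x9F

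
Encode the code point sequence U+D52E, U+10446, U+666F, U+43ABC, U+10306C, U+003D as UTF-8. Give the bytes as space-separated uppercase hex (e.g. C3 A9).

U+D52E: 3-byte form → ED 94 AE.
U+10446: 4-byte form → F0 90 91 86.
U+666F: 3-byte form → E6 99 AF.
U+43ABC: 4-byte form → F1 83 AA BC.
U+10306C: 4-byte form → F4 83 81 AC.
U+003D: 1-byte form → 3D.
Concatenated (19 bytes): ED 94 AE F0 90 91 86 E6 99 AF F1 83 AA BC F4 83 81 AC 3D.

ED 94 AE F0 90 91 86 E6 99 AF F1 83 AA BC F4 83 81 AC 3D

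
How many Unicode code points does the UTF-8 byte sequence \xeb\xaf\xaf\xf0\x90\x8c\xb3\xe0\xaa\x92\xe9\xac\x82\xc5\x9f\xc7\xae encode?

6

Byte at offset 0: 0xEB = 11101011 → 3-byte char (#1). Advance 3.
Byte at offset 3: 0xF0 = 11110000 → 4-byte char (#2). Advance 4.
Byte at offset 7: 0xE0 = 11100000 → 3-byte char (#3). Advance 3.
Byte at offset 10: 0xE9 = 11101001 → 3-byte char (#4). Advance 3.
Byte at offset 13: 0xC5 = 11000101 → 2-byte char (#5). Advance 2.
Byte at offset 15: 0xC7 = 11000111 → 2-byte char (#6). Advance 2.
Reached end at offset 17 after 6 code points.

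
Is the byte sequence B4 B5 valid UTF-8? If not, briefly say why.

invalid (continuation byte with no leading byte)

Byte 0xB4 = 10110100 has the form 10xxxxxx — a continuation byte — but there is no preceding leading byte.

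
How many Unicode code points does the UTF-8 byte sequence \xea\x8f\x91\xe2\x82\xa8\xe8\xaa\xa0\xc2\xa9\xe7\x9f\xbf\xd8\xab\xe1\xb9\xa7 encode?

Byte at offset 0: 0xEA = 11101010 → 3-byte char (#1). Advance 3.
Byte at offset 3: 0xE2 = 11100010 → 3-byte char (#2). Advance 3.
Byte at offset 6: 0xE8 = 11101000 → 3-byte char (#3). Advance 3.
Byte at offset 9: 0xC2 = 11000010 → 2-byte char (#4). Advance 2.
Byte at offset 11: 0xE7 = 11100111 → 3-byte char (#5). Advance 3.
Byte at offset 14: 0xD8 = 11011000 → 2-byte char (#6). Advance 2.
Byte at offset 16: 0xE1 = 11100001 → 3-byte char (#7). Advance 3.
Reached end at offset 19 after 7 code points.

7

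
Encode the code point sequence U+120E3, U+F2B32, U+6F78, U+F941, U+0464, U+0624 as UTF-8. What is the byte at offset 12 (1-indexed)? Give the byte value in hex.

1-indexed offset 12 is 0-indexed offset 11.
U+120E3 → 4-byte form F0 92 83 A3 at offsets 0–3.
U+F2B32 → 4-byte form F3 B2 AC B2 at offsets 4–7.
U+6F78 → 3-byte form E6 BD B8 at offsets 8–10.
U+F941 → 3-byte form EF A5 81 at offsets 11–13.
Offset 11 falls in char 4's range; it's byte 1 of EF A5 81 = 0xEF.

0xEF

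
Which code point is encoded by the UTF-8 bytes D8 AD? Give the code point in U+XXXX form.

U+062D

Leading byte 0xD8 = 11011000 matches 110xxxxx → 2-byte sequence.
Byte 1: 0xD8 = 11011000, payload 11000 (5 bits).
Byte 2: 0xAD = 10101101 (10xxxxxx ✓), payload 101101.
Concatenate: 11000101101 = 0x62D (11 bits → U+062D).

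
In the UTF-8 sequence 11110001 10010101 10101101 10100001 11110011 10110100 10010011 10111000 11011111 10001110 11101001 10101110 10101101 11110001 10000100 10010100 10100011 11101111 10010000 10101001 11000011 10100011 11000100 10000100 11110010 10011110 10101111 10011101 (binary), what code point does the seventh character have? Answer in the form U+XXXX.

Offset 0: leading byte 0xF1 = 11110001 → 4-byte char #1 = F1 95 AD A1.
Offset 4: leading byte 0xF3 = 11110011 → 4-byte char #2 = F3 B4 93 B8.
Offset 8: leading byte 0xDF = 11011111 → 2-byte char #3 = DF 8E.
Offset 10: leading byte 0xE9 = 11101001 → 3-byte char #4 = E9 AE AD.
Offset 13: leading byte 0xF1 = 11110001 → 4-byte char #5 = F1 84 94 A3.
Offset 17: leading byte 0xEF = 11101111 → 3-byte char #6 = EF 90 A9.
Offset 20: leading byte 0xC3 = 11000011 → 2-byte char #7 = C3 A3.
Leading byte 0xC3 = 11000011 matches 110xxxxx → 2-byte sequence.
Byte 1: 0xC3 = 11000011, payload 00011 (5 bits).
Byte 2: 0xA3 = 10100011 (10xxxxxx ✓), payload 100011.
Concatenate: 00011100011 = 0xE3 (11 bits → U+00E3).

U+00E3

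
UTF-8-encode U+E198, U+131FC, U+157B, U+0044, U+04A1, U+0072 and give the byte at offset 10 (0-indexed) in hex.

U+E198 → 3-byte form EE 86 98 at offsets 0–2.
U+131FC → 4-byte form F0 93 87 BC at offsets 3–6.
U+157B → 3-byte form E1 95 BB at offsets 7–9.
U+0044 → 1-byte form 44 at offsets 10–10.
Offset 10 falls in char 4's range; it's byte 1 of 44 = 0x44.

0x44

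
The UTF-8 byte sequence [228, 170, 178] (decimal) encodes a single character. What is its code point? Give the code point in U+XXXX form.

U+4AB2

Leading byte 0xE4 = 11100100 matches 1110xxxx → 3-byte sequence.
Byte 1: 0xE4 = 11100100, payload 0100 (4 bits).
Byte 2: 0xAA = 10101010 (10xxxxxx ✓), payload 101010.
Byte 3: 0xB2 = 10110010 (10xxxxxx ✓), payload 110010.
Concatenate: 0100101010110010 = 0x4AB2 (16 bits → U+4AB2).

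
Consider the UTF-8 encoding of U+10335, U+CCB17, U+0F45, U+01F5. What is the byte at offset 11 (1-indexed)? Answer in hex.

1-indexed offset 11 is 0-indexed offset 10.
U+10335 → 4-byte form F0 90 8C B5 at offsets 0–3.
U+CCB17 → 4-byte form F3 8C AC 97 at offsets 4–7.
U+0F45 → 3-byte form E0 BD 85 at offsets 8–10.
Offset 10 falls in char 3's range; it's byte 3 of E0 BD 85 = 0x85.

0x85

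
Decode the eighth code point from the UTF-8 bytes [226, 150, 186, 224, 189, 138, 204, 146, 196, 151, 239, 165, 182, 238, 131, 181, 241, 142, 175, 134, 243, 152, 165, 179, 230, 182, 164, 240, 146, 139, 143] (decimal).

U+D8973

Offset 0: leading byte 0xE2 = 11100010 → 3-byte char #1 = E2 96 BA.
Offset 3: leading byte 0xE0 = 11100000 → 3-byte char #2 = E0 BD 8A.
Offset 6: leading byte 0xCC = 11001100 → 2-byte char #3 = CC 92.
Offset 8: leading byte 0xC4 = 11000100 → 2-byte char #4 = C4 97.
Offset 10: leading byte 0xEF = 11101111 → 3-byte char #5 = EF A5 B6.
Offset 13: leading byte 0xEE = 11101110 → 3-byte char #6 = EE 83 B5.
Offset 16: leading byte 0xF1 = 11110001 → 4-byte char #7 = F1 8E AF 86.
Offset 20: leading byte 0xF3 = 11110011 → 4-byte char #8 = F3 98 A5 B3.
Leading byte 0xF3 = 11110011 matches 11110xxx → 4-byte sequence.
Byte 1: 0xF3 = 11110011, payload 011 (3 bits).
Byte 2: 0x98 = 10011000 (10xxxxxx ✓), payload 011000.
Byte 3: 0xA5 = 10100101 (10xxxxxx ✓), payload 100101.
Byte 4: 0xB3 = 10110011 (10xxxxxx ✓), payload 110011.
Concatenate: 011011000100101110011 = 0xD8973 (21 bits → U+D8973).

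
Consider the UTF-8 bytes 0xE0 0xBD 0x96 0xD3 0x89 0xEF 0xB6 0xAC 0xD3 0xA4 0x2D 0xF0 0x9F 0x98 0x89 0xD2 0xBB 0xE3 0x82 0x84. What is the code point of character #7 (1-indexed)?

Offset 0: leading byte 0xE0 = 11100000 → 3-byte char #1 = E0 BD 96.
Offset 3: leading byte 0xD3 = 11010011 → 2-byte char #2 = D3 89.
Offset 5: leading byte 0xEF = 11101111 → 3-byte char #3 = EF B6 AC.
Offset 8: leading byte 0xD3 = 11010011 → 2-byte char #4 = D3 A4.
Offset 10: leading byte 0x2D = 00101101 → 1-byte char #5 = 2D.
Offset 11: leading byte 0xF0 = 11110000 → 4-byte char #6 = F0 9F 98 89.
Offset 15: leading byte 0xD2 = 11010010 → 2-byte char #7 = D2 BB.
Leading byte 0xD2 = 11010010 matches 110xxxxx → 2-byte sequence.
Byte 1: 0xD2 = 11010010, payload 10010 (5 bits).
Byte 2: 0xBB = 10111011 (10xxxxxx ✓), payload 111011.
Concatenate: 10010111011 = 0x4BB (11 bits → U+04BB).

U+04BB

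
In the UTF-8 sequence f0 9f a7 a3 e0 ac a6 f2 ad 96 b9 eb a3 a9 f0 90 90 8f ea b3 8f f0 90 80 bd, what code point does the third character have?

U+AD5B9

Offset 0: leading byte 0xF0 = 11110000 → 4-byte char #1 = F0 9F A7 A3.
Offset 4: leading byte 0xE0 = 11100000 → 3-byte char #2 = E0 AC A6.
Offset 7: leading byte 0xF2 = 11110010 → 4-byte char #3 = F2 AD 96 B9.
Leading byte 0xF2 = 11110010 matches 11110xxx → 4-byte sequence.
Byte 1: 0xF2 = 11110010, payload 010 (3 bits).
Byte 2: 0xAD = 10101101 (10xxxxxx ✓), payload 101101.
Byte 3: 0x96 = 10010110 (10xxxxxx ✓), payload 010110.
Byte 4: 0xB9 = 10111001 (10xxxxxx ✓), payload 111001.
Concatenate: 010101101010110111001 = 0xAD5B9 (21 bits → U+AD5B9).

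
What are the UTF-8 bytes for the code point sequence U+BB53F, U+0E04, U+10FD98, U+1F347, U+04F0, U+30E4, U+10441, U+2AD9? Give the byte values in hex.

U+BB53F: 4-byte form → F2 BB 94 BF.
U+0E04: 3-byte form → E0 B8 84.
U+10FD98: 4-byte form → F4 8F B6 98.
U+1F347: 4-byte form → F0 9F 8D 87.
U+04F0: 2-byte form → D3 B0.
U+30E4: 3-byte form → E3 83 A4.
U+10441: 4-byte form → F0 90 91 81.
U+2AD9: 3-byte form → E2 AB 99.
Concatenated (27 bytes): F2 BB 94 BF E0 B8 84 F4 8F B6 98 F0 9F 8D 87 D3 B0 E3 83 A4 F0 90 91 81 E2 AB 99.

F2 BB 94 BF E0 B8 84 F4 8F B6 98 F0 9F 8D 87 D3 B0 E3 83 A4 F0 90 91 81 E2 AB 99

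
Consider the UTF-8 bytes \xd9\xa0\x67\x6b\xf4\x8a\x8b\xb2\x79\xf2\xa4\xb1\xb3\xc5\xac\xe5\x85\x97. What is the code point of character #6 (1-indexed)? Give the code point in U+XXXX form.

U+A4C73

Offset 0: leading byte 0xD9 = 11011001 → 2-byte char #1 = D9 A0.
Offset 2: leading byte 0x67 = 01100111 → 1-byte char #2 = 67.
Offset 3: leading byte 0x6B = 01101011 → 1-byte char #3 = 6B.
Offset 4: leading byte 0xF4 = 11110100 → 4-byte char #4 = F4 8A 8B B2.
Offset 8: leading byte 0x79 = 01111001 → 1-byte char #5 = 79.
Offset 9: leading byte 0xF2 = 11110010 → 4-byte char #6 = F2 A4 B1 B3.
Leading byte 0xF2 = 11110010 matches 11110xxx → 4-byte sequence.
Byte 1: 0xF2 = 11110010, payload 010 (3 bits).
Byte 2: 0xA4 = 10100100 (10xxxxxx ✓), payload 100100.
Byte 3: 0xB1 = 10110001 (10xxxxxx ✓), payload 110001.
Byte 4: 0xB3 = 10110011 (10xxxxxx ✓), payload 110011.
Concatenate: 010100100110001110011 = 0xA4C73 (21 bits → U+A4C73).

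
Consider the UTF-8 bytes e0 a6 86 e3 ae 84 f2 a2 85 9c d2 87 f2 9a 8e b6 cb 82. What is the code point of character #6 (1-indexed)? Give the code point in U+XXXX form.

Offset 0: leading byte 0xE0 = 11100000 → 3-byte char #1 = E0 A6 86.
Offset 3: leading byte 0xE3 = 11100011 → 3-byte char #2 = E3 AE 84.
Offset 6: leading byte 0xF2 = 11110010 → 4-byte char #3 = F2 A2 85 9C.
Offset 10: leading byte 0xD2 = 11010010 → 2-byte char #4 = D2 87.
Offset 12: leading byte 0xF2 = 11110010 → 4-byte char #5 = F2 9A 8E B6.
Offset 16: leading byte 0xCB = 11001011 → 2-byte char #6 = CB 82.
Leading byte 0xCB = 11001011 matches 110xxxxx → 2-byte sequence.
Byte 1: 0xCB = 11001011, payload 01011 (5 bits).
Byte 2: 0x82 = 10000010 (10xxxxxx ✓), payload 000010.
Concatenate: 01011000010 = 0x2C2 (11 bits → U+02C2).

U+02C2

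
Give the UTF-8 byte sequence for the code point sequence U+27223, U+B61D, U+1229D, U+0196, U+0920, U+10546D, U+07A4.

U+27223: 4-byte form → F0 A7 88 A3.
U+B61D: 3-byte form → EB 98 9D.
U+1229D: 4-byte form → F0 92 8A 9D.
U+0196: 2-byte form → C6 96.
U+0920: 3-byte form → E0 A4 A0.
U+10546D: 4-byte form → F4 85 91 AD.
U+07A4: 2-byte form → DE A4.
Concatenated (22 bytes): F0 A7 88 A3 EB 98 9D F0 92 8A 9D C6 96 E0 A4 A0 F4 85 91 AD DE A4.

F0 A7 88 A3 EB 98 9D F0 92 8A 9D C6 96 E0 A4 A0 F4 85 91 AD DE A4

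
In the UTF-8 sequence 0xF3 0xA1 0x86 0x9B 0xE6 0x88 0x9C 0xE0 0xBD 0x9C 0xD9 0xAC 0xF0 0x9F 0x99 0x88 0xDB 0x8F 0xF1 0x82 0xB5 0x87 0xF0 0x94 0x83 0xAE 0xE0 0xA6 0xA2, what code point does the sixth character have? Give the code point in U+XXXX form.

U+06CF

Offset 0: leading byte 0xF3 = 11110011 → 4-byte char #1 = F3 A1 86 9B.
Offset 4: leading byte 0xE6 = 11100110 → 3-byte char #2 = E6 88 9C.
Offset 7: leading byte 0xE0 = 11100000 → 3-byte char #3 = E0 BD 9C.
Offset 10: leading byte 0xD9 = 11011001 → 2-byte char #4 = D9 AC.
Offset 12: leading byte 0xF0 = 11110000 → 4-byte char #5 = F0 9F 99 88.
Offset 16: leading byte 0xDB = 11011011 → 2-byte char #6 = DB 8F.
Leading byte 0xDB = 11011011 matches 110xxxxx → 2-byte sequence.
Byte 1: 0xDB = 11011011, payload 11011 (5 bits).
Byte 2: 0x8F = 10001111 (10xxxxxx ✓), payload 001111.
Concatenate: 11011001111 = 0x6CF (11 bits → U+06CF).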